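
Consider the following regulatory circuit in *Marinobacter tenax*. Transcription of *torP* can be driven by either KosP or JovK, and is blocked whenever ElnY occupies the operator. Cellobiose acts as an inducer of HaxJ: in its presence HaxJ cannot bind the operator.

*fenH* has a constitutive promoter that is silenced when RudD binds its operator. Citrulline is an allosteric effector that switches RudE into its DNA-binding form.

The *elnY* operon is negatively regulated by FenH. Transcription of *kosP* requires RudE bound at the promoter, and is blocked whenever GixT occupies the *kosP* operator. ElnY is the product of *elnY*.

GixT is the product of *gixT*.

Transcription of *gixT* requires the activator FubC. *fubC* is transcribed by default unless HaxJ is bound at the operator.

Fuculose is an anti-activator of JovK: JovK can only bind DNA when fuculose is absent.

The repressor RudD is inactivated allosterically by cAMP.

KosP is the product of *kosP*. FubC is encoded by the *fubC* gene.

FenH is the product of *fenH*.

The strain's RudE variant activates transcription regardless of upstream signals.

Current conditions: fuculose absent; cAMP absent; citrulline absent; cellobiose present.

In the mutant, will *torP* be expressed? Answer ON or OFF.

OFF

RudE is constitutively active in this strain.
Cellobiose is present, so HaxJ is inactive.
With no repressor bound, *fubC* is transcribed.
So FubC is produced and active.
No repressor is bound and FubC is active, so *gixT* is transcribed.
So GixT is produced and active.
With repressor GixT bound, *kosP* is not transcribed.
So KosP is not produced.
Fuculose is absent, so JovK is active.
cAMP is absent, so RudD is active.
With repressor RudD bound, *fenH* is not transcribed.
So FenH is not produced.
With no repressor bound, *elnY* is transcribed.
So ElnY is produced and active.
With repressor ElnY bound, *torP* is not transcribed.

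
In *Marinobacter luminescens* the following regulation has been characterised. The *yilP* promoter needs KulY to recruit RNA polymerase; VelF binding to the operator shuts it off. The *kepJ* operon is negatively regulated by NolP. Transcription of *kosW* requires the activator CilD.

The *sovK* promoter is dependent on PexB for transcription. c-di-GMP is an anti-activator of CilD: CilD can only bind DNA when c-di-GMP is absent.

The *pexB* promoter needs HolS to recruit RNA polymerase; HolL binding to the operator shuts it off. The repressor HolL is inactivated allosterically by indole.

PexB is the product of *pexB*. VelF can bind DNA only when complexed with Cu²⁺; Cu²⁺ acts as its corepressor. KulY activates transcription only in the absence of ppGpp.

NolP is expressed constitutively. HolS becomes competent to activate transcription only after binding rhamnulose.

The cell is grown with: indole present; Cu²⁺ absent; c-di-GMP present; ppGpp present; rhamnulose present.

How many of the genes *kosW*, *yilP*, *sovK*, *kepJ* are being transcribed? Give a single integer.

c-di-GMP is present, so CilD is inactive.
Required activator CilD is absent, so *kosW* is not transcribed.
→ *kosW* is OFF.
Cu²⁺ is absent, so VelF is inactive.
ppGpp is present, so KulY is inactive.
Required activator KulY is absent, so *yilP* is not transcribed.
→ *yilP* is OFF.
Indole is present, so HolL is inactive.
Rhamnulose is present, so HolS is active.
No repressor is bound and HolS is active, so *pexB* is transcribed.
So PexB is produced and active.
No repressor is bound and PexB is active, so *sovK* is transcribed.
→ *sovK* is ON.
NolP is produced constitutively and is active.
With repressor NolP bound, *kepJ* is not transcribed.
→ *kepJ* is OFF.
1 of the 4 genes is transcribed.

1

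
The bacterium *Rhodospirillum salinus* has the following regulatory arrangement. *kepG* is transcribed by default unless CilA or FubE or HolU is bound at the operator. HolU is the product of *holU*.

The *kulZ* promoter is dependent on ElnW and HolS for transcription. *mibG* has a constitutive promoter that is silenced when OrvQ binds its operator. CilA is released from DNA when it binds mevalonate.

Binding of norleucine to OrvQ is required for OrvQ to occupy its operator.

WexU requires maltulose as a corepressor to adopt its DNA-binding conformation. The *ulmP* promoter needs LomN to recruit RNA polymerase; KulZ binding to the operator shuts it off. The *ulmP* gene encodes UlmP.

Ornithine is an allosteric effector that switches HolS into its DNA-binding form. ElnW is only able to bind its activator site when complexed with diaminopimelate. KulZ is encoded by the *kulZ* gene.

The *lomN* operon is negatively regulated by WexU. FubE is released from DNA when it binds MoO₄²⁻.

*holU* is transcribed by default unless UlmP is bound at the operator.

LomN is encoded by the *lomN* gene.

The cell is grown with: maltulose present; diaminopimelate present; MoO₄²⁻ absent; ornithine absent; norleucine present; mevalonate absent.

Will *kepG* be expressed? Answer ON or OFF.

OFF

Mevalonate is absent, so CilA is active.
MoO₄²⁻ is absent, so FubE is active.
Diaminopimelate is present, so ElnW is active.
Ornithine is absent, so HolS is inactive.
Required activator HolS is absent, so *kulZ* is not transcribed.
So KulZ is not produced.
Maltulose is present, so WexU is active.
With repressor WexU bound, *lomN* is not transcribed.
So LomN is not produced.
Required activator LomN is absent, so *ulmP* is not transcribed.
So UlmP is not produced.
With no repressor bound, *holU* is transcribed.
So HolU is produced and active.
With repressor CilA bound, *kepG* is not transcribed.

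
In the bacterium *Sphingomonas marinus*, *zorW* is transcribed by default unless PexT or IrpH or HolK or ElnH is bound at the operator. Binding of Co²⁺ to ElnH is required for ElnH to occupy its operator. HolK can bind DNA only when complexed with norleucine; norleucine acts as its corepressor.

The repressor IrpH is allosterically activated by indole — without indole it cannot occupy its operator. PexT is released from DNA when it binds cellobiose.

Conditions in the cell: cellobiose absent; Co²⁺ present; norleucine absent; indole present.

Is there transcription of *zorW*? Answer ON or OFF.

Cellobiose is absent, so PexT is active.
Indole is present, so IrpH is active.
Norleucine is absent, so HolK is inactive.
Co²⁺ is present, so ElnH is active.
With repressor PexT bound, *zorW* is not transcribed.

OFF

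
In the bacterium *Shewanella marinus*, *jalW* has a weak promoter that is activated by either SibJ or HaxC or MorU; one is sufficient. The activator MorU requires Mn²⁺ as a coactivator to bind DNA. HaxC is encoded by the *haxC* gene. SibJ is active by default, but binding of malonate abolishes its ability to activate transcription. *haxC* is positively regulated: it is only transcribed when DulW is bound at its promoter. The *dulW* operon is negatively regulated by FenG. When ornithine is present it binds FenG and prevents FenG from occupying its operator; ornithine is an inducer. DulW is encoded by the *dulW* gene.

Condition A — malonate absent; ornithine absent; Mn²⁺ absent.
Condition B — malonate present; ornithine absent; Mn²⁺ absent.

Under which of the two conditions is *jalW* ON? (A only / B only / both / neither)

Condition A:
Malonate is absent, so SibJ is active.
Ornithine is absent, so FenG is active.
With repressor FenG bound, *dulW* is not transcribed.
So DulW is not produced.
Required activator DulW is absent, so *haxC* is not transcribed.
So HaxC is not produced.
Mn²⁺ is absent, so MorU is inactive.
Activator SibJ is present, so *jalW* is transcribed.
→ *jalW* is ON in A.
Condition B:
Malonate is present, so SibJ is inactive.
Ornithine is absent, so FenG is active.
With repressor FenG bound, *dulW* is not transcribed.
So DulW is not produced.
Required activator DulW is absent, so *haxC* is not transcribed.
So HaxC is not produced.
Mn²⁺ is absent, so MorU is inactive.
No activator is available at the *jalW* promoter, so *jalW* is not transcribed.
→ *jalW* is OFF in B.

A only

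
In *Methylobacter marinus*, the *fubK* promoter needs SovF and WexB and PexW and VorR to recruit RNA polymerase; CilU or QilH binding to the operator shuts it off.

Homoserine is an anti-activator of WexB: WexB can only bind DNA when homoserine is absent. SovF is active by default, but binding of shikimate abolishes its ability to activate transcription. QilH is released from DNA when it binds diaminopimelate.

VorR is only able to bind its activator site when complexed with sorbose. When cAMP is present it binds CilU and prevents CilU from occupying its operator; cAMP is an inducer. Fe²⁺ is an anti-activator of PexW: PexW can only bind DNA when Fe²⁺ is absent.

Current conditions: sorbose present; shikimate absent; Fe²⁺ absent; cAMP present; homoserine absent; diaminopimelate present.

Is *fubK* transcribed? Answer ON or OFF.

ON

Shikimate is absent, so SovF is active.
cAMP is present, so CilU is inactive.
Homoserine is absent, so WexB is active.
Fe²⁺ is absent, so PexW is active.
Sorbose is present, so VorR is active.
Diaminopimelate is present, so QilH is inactive.
No repressor is bound and SovF and WexB and PexW and VorR are active, so *fubK* is transcribed.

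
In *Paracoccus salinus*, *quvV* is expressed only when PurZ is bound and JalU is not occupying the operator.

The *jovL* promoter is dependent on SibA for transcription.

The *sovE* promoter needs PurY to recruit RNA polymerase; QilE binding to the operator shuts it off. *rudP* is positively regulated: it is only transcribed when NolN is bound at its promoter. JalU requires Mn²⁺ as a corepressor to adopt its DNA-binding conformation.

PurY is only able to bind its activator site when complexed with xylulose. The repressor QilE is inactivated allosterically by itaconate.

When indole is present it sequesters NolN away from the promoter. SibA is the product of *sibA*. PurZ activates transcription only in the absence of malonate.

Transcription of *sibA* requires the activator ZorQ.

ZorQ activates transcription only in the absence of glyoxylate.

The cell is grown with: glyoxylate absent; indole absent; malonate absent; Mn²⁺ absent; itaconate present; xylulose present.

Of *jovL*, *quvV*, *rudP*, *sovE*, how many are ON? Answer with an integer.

Glyoxylate is absent, so ZorQ is active.
No repressor is bound and ZorQ is active, so *sibA* is transcribed.
So SibA is produced and active.
No repressor is bound and SibA is active, so *jovL* is transcribed.
→ *jovL* is ON.
Mn²⁺ is absent, so JalU is inactive.
Malonate is absent, so PurZ is active.
No repressor is bound and PurZ is active, so *quvV* is transcribed.
→ *quvV* is ON.
Indole is absent, so NolN is active.
No repressor is bound and NolN is active, so *rudP* is transcribed.
→ *rudP* is ON.
Xylulose is present, so PurY is active.
Itaconate is present, so QilE is inactive.
No repressor is bound and PurY is active, so *sovE* is transcribed.
→ *sovE* is ON.
4 of the 4 genes are transcribed.

4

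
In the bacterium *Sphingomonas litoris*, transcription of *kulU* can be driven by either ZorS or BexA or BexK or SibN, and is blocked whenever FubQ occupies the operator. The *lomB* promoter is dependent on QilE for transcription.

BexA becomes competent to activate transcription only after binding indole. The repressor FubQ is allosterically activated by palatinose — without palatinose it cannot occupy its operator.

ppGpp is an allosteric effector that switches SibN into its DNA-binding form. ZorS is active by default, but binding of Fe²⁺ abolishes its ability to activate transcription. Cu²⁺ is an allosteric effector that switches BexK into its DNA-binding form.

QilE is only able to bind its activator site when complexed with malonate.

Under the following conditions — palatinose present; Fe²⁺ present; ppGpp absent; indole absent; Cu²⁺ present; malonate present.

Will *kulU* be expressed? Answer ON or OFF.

Fe²⁺ is present, so ZorS is inactive.
Indole is absent, so BexA is inactive.
Cu²⁺ is present, so BexK is active.
ppGpp is absent, so SibN is inactive.
Palatinose is present, so FubQ is active.
With repressor FubQ bound, *kulU* is not transcribed.

OFF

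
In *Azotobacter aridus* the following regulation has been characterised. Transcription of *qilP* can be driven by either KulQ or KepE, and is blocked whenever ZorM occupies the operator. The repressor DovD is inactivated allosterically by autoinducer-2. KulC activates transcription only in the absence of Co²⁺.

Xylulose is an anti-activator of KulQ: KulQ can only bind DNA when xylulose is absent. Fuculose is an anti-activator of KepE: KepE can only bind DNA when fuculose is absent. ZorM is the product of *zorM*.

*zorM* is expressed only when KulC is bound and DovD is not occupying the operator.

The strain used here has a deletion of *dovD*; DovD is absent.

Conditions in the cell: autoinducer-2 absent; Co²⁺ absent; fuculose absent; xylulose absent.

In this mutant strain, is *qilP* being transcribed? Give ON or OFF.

Xylulose is absent, so KulQ is active.
Fuculose is absent, so KepE is active.
DovD is non-functional in this strain, so it has no effect.
Co²⁺ is absent, so KulC is active.
No repressor is bound and KulC is active, so *zorM* is transcribed.
So ZorM is produced and active.
With repressor ZorM bound, *qilP* is not transcribed.

OFF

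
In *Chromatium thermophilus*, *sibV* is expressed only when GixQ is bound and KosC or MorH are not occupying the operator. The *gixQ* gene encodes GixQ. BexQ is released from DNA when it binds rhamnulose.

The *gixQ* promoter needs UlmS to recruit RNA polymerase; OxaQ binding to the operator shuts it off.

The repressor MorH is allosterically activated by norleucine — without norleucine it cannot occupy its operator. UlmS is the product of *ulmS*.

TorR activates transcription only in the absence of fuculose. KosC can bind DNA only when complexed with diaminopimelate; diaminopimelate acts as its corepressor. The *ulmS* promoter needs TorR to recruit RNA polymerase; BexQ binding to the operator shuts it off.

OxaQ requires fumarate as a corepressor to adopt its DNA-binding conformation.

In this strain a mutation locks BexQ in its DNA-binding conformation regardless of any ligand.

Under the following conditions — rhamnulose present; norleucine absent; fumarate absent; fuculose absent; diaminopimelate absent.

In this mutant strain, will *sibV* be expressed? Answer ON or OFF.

OFF

Fumarate is absent, so OxaQ is inactive.
BexQ is constitutively active in this strain.
Fuculose is absent, so TorR is active.
With repressor BexQ bound, *ulmS* is not transcribed.
So UlmS is not produced.
Required activator UlmS is absent, so *gixQ* is not transcribed.
So GixQ is not produced.
Diaminopimelate is absent, so KosC is inactive.
Norleucine is absent, so MorH is inactive.
Required activator GixQ is absent, so *sibV* is not transcribed.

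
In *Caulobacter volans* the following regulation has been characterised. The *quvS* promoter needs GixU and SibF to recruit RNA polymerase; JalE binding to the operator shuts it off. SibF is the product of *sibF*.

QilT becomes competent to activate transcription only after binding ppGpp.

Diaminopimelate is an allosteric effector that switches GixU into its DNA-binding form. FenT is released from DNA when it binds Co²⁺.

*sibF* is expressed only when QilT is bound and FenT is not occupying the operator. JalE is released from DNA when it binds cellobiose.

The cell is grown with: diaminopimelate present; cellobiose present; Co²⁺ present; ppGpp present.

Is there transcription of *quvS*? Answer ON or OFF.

ON

Diaminopimelate is present, so GixU is active.
Co²⁺ is present, so FenT is inactive.
ppGpp is present, so QilT is active.
No repressor is bound and QilT is active, so *sibF* is transcribed.
So SibF is produced and active.
Cellobiose is present, so JalE is inactive.
No repressor is bound and GixU and SibF are active, so *quvS* is transcribed.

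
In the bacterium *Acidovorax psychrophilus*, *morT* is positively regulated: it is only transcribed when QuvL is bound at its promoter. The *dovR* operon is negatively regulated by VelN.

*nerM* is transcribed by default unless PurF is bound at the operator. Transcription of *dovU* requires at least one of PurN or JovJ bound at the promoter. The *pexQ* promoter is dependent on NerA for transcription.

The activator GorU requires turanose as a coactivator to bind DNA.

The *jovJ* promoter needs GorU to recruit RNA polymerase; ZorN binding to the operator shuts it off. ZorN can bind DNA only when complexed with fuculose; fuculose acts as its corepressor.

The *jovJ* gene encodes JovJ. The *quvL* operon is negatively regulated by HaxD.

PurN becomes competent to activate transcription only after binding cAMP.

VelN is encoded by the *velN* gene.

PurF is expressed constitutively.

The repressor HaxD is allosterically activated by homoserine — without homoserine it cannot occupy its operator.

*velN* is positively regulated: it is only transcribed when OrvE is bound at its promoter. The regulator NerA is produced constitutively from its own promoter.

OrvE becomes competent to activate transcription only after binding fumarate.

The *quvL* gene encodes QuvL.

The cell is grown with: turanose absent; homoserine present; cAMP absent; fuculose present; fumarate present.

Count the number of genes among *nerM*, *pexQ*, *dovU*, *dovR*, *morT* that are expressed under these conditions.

PurF is produced constitutively and is active.
With repressor PurF bound, *nerM* is not transcribed.
→ *nerM* is OFF.
NerA is produced constitutively and is active.
No repressor is bound and NerA is active, so *pexQ* is transcribed.
→ *pexQ* is ON.
cAMP is absent, so PurN is inactive.
Turanose is absent, so GorU is inactive.
Fuculose is present, so ZorN is active.
With repressor ZorN bound, *jovJ* is not transcribed.
So JovJ is not produced.
No activator is available at the *dovU* promoter, so *dovU* is not transcribed.
→ *dovU* is OFF.
Fumarate is present, so OrvE is active.
No repressor is bound and OrvE is active, so *velN* is transcribed.
So VelN is produced and active.
With repressor VelN bound, *dovR* is not transcribed.
→ *dovR* is OFF.
Homoserine is present, so HaxD is active.
With repressor HaxD bound, *quvL* is not transcribed.
So QuvL is not produced.
Required activator QuvL is absent, so *morT* is not transcribed.
→ *morT* is OFF.
1 of the 5 genes is transcribed.

1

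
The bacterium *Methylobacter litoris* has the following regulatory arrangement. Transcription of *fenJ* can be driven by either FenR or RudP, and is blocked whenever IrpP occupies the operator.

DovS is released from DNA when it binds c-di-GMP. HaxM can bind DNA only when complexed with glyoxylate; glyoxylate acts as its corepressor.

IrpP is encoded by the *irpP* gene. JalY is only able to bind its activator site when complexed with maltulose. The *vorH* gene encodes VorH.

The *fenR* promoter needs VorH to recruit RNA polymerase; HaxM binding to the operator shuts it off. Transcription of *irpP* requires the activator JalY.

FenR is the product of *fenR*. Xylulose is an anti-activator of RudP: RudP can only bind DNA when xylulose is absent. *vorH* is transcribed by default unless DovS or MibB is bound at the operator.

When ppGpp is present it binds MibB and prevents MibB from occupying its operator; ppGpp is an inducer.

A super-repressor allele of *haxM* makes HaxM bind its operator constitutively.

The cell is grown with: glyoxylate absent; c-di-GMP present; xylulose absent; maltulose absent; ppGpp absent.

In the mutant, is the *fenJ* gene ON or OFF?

ON

Maltulose is absent, so JalY is inactive.
Required activator JalY is absent, so *irpP* is not transcribed.
So IrpP is not produced.
c-di-GMP is present, so DovS is inactive.
ppGpp is absent, so MibB is active.
With repressor MibB bound, *vorH* is not transcribed.
So VorH is not produced.
HaxM is constitutively active in this strain.
With repressor HaxM bound, *fenR* is not transcribed.
So FenR is not produced.
Xylulose is absent, so RudP is active.
Activator RudP is present, so *fenJ* is transcribed.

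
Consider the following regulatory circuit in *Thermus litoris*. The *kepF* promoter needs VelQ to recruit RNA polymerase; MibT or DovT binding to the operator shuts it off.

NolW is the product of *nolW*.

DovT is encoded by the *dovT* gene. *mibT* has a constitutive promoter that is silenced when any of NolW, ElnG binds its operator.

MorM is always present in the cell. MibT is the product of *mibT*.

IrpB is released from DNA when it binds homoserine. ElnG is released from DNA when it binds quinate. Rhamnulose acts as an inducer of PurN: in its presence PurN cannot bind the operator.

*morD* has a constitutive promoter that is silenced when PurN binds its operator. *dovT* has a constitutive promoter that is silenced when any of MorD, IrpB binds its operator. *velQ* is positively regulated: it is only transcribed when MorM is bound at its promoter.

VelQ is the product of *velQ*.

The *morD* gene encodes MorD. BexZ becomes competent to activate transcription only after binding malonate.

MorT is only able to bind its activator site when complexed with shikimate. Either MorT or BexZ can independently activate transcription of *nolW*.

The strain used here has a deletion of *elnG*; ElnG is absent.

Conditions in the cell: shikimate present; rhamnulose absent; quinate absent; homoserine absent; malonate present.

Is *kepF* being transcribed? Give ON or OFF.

ON

Shikimate is present, so MorT is active.
Malonate is present, so BexZ is active.
Activator MorT is present, so *nolW* is transcribed.
So NolW is produced and active.
ElnG is non-functional in this strain, so it has no effect.
With repressor NolW bound, *mibT* is not transcribed.
So MibT is not produced.
Rhamnulose is absent, so PurN is active.
With repressor PurN bound, *morD* is not transcribed.
So MorD is not produced.
Homoserine is absent, so IrpB is active.
With repressor IrpB bound, *dovT* is not transcribed.
So DovT is not produced.
MorM is produced constitutively and is active.
No repressor is bound and MorM is active, so *velQ* is transcribed.
So VelQ is produced and active.
No repressor is bound and VelQ is active, so *kepF* is transcribed.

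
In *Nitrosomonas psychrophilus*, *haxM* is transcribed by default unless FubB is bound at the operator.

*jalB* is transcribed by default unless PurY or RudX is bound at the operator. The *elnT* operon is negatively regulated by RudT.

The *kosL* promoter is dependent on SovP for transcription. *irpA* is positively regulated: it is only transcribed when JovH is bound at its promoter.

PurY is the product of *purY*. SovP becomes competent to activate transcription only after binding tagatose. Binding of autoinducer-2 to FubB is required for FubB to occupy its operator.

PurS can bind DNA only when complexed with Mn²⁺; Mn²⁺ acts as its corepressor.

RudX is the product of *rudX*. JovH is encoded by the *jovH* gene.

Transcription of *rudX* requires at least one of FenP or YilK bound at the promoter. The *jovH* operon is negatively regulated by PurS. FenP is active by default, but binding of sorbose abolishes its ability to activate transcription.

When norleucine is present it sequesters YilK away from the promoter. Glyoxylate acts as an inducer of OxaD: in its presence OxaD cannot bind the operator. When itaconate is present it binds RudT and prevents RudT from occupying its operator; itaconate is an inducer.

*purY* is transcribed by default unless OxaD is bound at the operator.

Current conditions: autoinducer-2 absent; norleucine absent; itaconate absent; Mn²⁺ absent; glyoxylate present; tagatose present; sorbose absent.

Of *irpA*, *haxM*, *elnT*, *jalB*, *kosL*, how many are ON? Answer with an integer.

Mn²⁺ is absent, so PurS is inactive.
With no repressor bound, *jovH* is transcribed.
So JovH is produced and active.
No repressor is bound and JovH is active, so *irpA* is transcribed.
→ *irpA* is ON.
Autoinducer-2 is absent, so FubB is inactive.
With no repressor bound, *haxM* is transcribed.
→ *haxM* is ON.
Itaconate is absent, so RudT is active.
With repressor RudT bound, *elnT* is not transcribed.
→ *elnT* is OFF.
Glyoxylate is present, so OxaD is inactive.
With no repressor bound, *purY* is transcribed.
So PurY is produced and active.
Sorbose is absent, so FenP is active.
Norleucine is absent, so YilK is active.
Activator FenP is present, so *rudX* is transcribed.
So RudX is produced and active.
With repressor PurY bound, *jalB* is not transcribed.
→ *jalB* is OFF.
Tagatose is present, so SovP is active.
No repressor is bound and SovP is active, so *kosL* is transcribed.
→ *kosL* is ON.
3 of the 5 genes are transcribed.

3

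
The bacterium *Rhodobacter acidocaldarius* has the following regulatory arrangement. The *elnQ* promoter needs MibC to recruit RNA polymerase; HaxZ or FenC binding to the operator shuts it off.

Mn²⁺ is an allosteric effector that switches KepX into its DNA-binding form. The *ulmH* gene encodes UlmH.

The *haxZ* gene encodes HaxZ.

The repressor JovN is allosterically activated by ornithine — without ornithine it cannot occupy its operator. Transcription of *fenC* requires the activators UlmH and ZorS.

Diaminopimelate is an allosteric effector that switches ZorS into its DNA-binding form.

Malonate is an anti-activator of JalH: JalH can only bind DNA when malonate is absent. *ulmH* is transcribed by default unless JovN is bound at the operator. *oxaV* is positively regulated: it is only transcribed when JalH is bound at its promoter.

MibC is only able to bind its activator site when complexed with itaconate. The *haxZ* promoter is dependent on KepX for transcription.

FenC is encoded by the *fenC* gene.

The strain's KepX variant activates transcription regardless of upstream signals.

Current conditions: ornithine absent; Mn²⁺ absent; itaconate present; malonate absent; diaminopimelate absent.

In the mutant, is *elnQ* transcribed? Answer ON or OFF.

OFF

KepX is constitutively active in this strain.
No repressor is bound and KepX is active, so *haxZ* is transcribed.
So HaxZ is produced and active.
Ornithine is absent, so JovN is inactive.
With no repressor bound, *ulmH* is transcribed.
So UlmH is produced and active.
Diaminopimelate is absent, so ZorS is inactive.
Required activator ZorS is absent, so *fenC* is not transcribed.
So FenC is not produced.
Itaconate is present, so MibC is active.
With repressor HaxZ bound, *elnQ* is not transcribed.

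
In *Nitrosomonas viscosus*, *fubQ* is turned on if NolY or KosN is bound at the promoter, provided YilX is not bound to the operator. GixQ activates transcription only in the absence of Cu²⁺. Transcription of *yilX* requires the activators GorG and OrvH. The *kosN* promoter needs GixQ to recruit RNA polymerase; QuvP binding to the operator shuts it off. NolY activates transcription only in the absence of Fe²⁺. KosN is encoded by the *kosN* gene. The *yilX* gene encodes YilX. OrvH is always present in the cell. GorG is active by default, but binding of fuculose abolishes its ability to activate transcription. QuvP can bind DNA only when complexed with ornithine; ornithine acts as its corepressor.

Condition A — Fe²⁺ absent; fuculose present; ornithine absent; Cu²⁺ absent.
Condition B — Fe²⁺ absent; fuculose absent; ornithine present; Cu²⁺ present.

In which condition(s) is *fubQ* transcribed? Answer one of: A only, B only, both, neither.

Condition A:
Fe²⁺ is absent, so NolY is active.
Fuculose is present, so GorG is inactive.
OrvH is produced constitutively and is active.
Required activator GorG is absent, so *yilX* is not transcribed.
So YilX is not produced.
Ornithine is absent, so QuvP is inactive.
Cu²⁺ is absent, so GixQ is active.
No repressor is bound and GixQ is active, so *kosN* is transcribed.
So KosN is produced and active.
Activator NolY is present, so *fubQ* is transcribed.
→ *fubQ* is ON in A.
Condition B:
Fe²⁺ is absent, so NolY is active.
Fuculose is absent, so GorG is active.
OrvH is produced constitutively and is active.
No repressor is bound and GorG and OrvH are active, so *yilX* is transcribed.
So YilX is produced and active.
Ornithine is present, so QuvP is active.
Cu²⁺ is present, so GixQ is inactive.
With repressor QuvP bound, *kosN* is not transcribed.
So KosN is not produced.
With repressor YilX bound, *fubQ* is not transcribed.
→ *fubQ* is OFF in B.

A only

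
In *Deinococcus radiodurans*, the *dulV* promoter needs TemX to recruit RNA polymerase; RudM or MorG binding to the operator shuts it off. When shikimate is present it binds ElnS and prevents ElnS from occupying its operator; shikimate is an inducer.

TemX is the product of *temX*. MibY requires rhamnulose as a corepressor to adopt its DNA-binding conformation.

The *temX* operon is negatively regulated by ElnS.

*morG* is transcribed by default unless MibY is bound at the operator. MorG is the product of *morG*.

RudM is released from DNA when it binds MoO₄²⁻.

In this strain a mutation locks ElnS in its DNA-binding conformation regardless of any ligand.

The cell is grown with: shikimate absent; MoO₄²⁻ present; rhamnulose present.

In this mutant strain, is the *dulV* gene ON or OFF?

MoO₄²⁻ is present, so RudM is inactive.
Rhamnulose is present, so MibY is active.
With repressor MibY bound, *morG* is not transcribed.
So MorG is not produced.
ElnS is constitutively active in this strain.
With repressor ElnS bound, *temX* is not transcribed.
So TemX is not produced.
Required activator TemX is absent, so *dulV* is not transcribed.

OFF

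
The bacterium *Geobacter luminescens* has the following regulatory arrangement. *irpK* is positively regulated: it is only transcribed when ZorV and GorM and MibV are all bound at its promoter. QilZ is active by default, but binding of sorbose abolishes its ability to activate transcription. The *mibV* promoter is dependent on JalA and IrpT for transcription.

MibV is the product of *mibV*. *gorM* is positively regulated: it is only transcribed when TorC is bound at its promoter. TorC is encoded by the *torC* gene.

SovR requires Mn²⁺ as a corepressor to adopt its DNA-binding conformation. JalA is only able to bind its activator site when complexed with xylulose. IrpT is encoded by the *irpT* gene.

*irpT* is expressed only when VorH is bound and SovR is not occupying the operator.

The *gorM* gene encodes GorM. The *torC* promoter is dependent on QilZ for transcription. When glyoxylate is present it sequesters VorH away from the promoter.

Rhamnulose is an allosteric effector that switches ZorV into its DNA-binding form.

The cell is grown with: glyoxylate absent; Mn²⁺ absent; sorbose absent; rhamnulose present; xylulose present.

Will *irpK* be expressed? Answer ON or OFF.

ON

Rhamnulose is present, so ZorV is active.
Sorbose is absent, so QilZ is active.
No repressor is bound and QilZ is active, so *torC* is transcribed.
So TorC is produced and active.
No repressor is bound and TorC is active, so *gorM* is transcribed.
So GorM is produced and active.
Xylulose is present, so JalA is active.
Mn²⁺ is absent, so SovR is inactive.
Glyoxylate is absent, so VorH is active.
No repressor is bound and VorH is active, so *irpT* is transcribed.
So IrpT is produced and active.
No repressor is bound and JalA and IrpT are active, so *mibV* is transcribed.
So MibV is produced and active.
No repressor is bound and ZorV and GorM and MibV are active, so *irpK* is transcribed.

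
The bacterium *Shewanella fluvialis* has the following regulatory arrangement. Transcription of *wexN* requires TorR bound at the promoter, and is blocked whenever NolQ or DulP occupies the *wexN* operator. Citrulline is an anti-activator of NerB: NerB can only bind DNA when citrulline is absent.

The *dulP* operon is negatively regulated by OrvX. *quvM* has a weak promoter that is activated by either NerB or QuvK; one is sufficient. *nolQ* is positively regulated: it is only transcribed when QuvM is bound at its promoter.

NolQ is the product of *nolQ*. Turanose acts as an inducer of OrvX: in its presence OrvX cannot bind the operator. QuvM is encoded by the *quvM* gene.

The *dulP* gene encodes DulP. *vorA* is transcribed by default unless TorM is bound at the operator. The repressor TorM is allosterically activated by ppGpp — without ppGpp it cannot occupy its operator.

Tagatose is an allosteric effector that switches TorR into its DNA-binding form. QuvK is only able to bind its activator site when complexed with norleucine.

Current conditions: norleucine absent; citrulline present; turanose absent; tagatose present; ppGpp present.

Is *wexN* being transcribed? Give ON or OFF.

ON

Citrulline is present, so NerB is inactive.
Norleucine is absent, so QuvK is inactive.
No activator is available at the *quvM* promoter, so *quvM* is not transcribed.
So QuvM is not produced.
Required activator QuvM is absent, so *nolQ* is not transcribed.
So NolQ is not produced.
Tagatose is present, so TorR is active.
Turanose is absent, so OrvX is active.
With repressor OrvX bound, *dulP* is not transcribed.
So DulP is not produced.
No repressor is bound and TorR is active, so *wexN* is transcribed.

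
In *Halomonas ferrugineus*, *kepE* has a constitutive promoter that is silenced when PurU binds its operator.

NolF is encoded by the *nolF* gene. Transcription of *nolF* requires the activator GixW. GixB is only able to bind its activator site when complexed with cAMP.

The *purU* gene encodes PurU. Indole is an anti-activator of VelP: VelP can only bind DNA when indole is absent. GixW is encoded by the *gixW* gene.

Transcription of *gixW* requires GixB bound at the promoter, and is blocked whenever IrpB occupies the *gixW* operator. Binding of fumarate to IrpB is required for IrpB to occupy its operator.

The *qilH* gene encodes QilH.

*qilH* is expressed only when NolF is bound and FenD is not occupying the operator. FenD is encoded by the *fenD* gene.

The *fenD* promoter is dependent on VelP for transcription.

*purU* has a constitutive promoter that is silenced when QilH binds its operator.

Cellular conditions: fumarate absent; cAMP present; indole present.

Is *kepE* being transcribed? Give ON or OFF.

cAMP is present, so GixB is active.
Fumarate is absent, so IrpB is inactive.
No repressor is bound and GixB is active, so *gixW* is transcribed.
So GixW is produced and active.
No repressor is bound and GixW is active, so *nolF* is transcribed.
So NolF is produced and active.
Indole is present, so VelP is inactive.
Required activator VelP is absent, so *fenD* is not transcribed.
So FenD is not produced.
No repressor is bound and NolF is active, so *qilH* is transcribed.
So QilH is produced and active.
With repressor QilH bound, *purU* is not transcribed.
So PurU is not produced.
With no repressor bound, *kepE* is transcribed.

ON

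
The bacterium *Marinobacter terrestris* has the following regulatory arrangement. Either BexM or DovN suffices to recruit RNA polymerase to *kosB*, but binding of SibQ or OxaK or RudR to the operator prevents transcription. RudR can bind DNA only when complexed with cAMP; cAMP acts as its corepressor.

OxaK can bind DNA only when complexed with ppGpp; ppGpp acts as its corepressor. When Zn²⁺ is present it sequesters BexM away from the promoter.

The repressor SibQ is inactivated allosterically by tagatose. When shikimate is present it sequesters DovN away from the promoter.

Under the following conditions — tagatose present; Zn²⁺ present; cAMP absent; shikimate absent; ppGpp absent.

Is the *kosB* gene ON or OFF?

Zn²⁺ is present, so BexM is inactive.
Tagatose is present, so SibQ is inactive.
ppGpp is absent, so OxaK is inactive.
cAMP is absent, so RudR is inactive.
Shikimate is absent, so DovN is active.
Activator DovN is present, so *kosB* is transcribed.

ON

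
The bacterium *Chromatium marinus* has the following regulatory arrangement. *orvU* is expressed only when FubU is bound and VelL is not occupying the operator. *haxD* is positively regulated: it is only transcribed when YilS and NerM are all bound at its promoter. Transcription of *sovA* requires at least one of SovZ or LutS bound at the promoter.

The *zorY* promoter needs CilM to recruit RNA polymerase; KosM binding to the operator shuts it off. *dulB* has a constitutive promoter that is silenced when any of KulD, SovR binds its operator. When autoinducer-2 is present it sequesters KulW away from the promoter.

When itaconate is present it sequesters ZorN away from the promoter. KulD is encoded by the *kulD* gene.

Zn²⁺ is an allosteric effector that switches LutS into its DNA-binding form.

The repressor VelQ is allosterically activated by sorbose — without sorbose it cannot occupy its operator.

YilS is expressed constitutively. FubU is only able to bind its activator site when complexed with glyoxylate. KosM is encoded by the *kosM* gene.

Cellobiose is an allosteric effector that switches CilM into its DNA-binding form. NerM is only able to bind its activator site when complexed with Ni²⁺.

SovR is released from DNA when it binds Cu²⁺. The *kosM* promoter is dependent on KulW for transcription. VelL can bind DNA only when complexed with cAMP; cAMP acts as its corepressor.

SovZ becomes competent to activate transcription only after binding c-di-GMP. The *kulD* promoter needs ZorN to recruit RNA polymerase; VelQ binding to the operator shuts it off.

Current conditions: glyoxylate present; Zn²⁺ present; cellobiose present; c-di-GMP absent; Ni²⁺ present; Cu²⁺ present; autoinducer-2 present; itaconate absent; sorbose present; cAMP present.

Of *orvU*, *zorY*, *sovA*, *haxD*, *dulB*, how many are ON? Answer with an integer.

4

cAMP is present, so VelL is active.
Glyoxylate is present, so FubU is active.
With repressor VelL bound, *orvU* is not transcribed.
→ *orvU* is OFF.
Autoinducer-2 is present, so KulW is inactive.
Required activator KulW is absent, so *kosM* is not transcribed.
So KosM is not produced.
Cellobiose is present, so CilM is active.
No repressor is bound and CilM is active, so *zorY* is transcribed.
→ *zorY* is ON.
c-di-GMP is absent, so SovZ is inactive.
Zn²⁺ is present, so LutS is active.
Activator LutS is present, so *sovA* is transcribed.
→ *sovA* is ON.
YilS is produced constitutively and is active.
Ni²⁺ is present, so NerM is active.
No repressor is bound and YilS and NerM are active, so *haxD* is transcribed.
→ *haxD* is ON.
Sorbose is present, so VelQ is active.
Itaconate is absent, so ZorN is active.
With repressor VelQ bound, *kulD* is not transcribed.
So KulD is not produced.
Cu²⁺ is present, so SovR is inactive.
With no repressor bound, *dulB* is transcribed.
→ *dulB* is ON.
4 of the 5 genes are transcribed.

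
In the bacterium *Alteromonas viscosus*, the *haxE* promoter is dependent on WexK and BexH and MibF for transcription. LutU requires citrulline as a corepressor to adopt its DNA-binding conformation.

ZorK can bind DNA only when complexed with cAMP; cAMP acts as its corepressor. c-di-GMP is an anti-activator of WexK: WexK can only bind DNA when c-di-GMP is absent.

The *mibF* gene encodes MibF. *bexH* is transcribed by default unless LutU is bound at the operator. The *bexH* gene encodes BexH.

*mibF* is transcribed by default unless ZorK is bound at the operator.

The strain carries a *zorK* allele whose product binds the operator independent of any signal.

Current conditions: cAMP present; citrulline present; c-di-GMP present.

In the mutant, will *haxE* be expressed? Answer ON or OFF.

c-di-GMP is present, so WexK is inactive.
Citrulline is present, so LutU is active.
With repressor LutU bound, *bexH* is not transcribed.
So BexH is not produced.
ZorK is constitutively active in this strain.
With repressor ZorK bound, *mibF* is not transcribed.
So MibF is not produced.
Required activator WexK is absent, so *haxE* is not transcribed.

OFF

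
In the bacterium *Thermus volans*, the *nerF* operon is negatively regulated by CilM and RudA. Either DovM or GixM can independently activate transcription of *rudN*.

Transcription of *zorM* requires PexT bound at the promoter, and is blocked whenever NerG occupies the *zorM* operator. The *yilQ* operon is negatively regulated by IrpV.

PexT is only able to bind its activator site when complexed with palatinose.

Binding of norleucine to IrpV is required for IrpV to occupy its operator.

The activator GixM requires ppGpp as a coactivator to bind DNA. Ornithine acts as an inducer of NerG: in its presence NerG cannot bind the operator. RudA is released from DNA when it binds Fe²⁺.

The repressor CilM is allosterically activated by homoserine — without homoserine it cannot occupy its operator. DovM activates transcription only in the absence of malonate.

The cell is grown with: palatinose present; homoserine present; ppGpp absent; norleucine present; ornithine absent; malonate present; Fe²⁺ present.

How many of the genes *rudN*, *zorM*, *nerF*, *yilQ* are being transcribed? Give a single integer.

0

Malonate is present, so DovM is inactive.
ppGpp is absent, so GixM is inactive.
No activator is available at the *rudN* promoter, so *rudN* is not transcribed.
→ *rudN* is OFF.
Palatinose is present, so PexT is active.
Ornithine is absent, so NerG is active.
With repressor NerG bound, *zorM* is not transcribed.
→ *zorM* is OFF.
Homoserine is present, so CilM is active.
Fe²⁺ is present, so RudA is inactive.
With repressor CilM bound, *nerF* is not transcribed.
→ *nerF* is OFF.
Norleucine is present, so IrpV is active.
With repressor IrpV bound, *yilQ* is not transcribed.
→ *yilQ* is OFF.
0 of the 4 genes are transcribed.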